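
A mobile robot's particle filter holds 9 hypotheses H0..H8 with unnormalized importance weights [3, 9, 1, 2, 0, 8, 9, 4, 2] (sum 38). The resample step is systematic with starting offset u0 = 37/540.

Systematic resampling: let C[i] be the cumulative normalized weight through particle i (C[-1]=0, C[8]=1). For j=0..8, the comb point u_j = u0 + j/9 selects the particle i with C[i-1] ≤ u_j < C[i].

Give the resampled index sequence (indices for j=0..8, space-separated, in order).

0 1 1 5 5 6 6 7 8

C = [3/38, 6/19, 13/38, 15/38, 15/38, 23/38, 16/19, 18/19, 1]
j=0: u_0=37/540 ∈ [0, 3/38) → index 0
j=1: u_1=97/540 ∈ [3/38, 6/19) → index 1
j=2: u_2=157/540 ∈ [3/38, 6/19) → index 1
j=3: u_3=217/540 ∈ [15/38, 23/38) → index 5
j=4: u_4=277/540 ∈ [15/38, 23/38) → index 5
j=5: u_5=337/540 ∈ [23/38, 16/19) → index 6
j=6: u_6=397/540 ∈ [23/38, 16/19) → index 6
j=7: u_7=457/540 ∈ [16/19, 18/19) → index 7
j=8: u_8=517/540 ∈ [18/19, 1) → index 8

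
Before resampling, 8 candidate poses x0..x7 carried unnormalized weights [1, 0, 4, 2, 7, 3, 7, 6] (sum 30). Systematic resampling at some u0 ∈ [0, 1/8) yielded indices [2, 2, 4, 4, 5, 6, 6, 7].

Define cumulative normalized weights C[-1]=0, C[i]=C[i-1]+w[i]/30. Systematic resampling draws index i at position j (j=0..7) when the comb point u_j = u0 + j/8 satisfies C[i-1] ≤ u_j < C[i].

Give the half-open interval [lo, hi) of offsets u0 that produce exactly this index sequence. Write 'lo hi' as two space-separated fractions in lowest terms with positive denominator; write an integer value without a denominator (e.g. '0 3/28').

C = [1/30, 1/30, 1/6, 7/30, 7/15, 17/30, 4/5, 1]
j=0 picked index 2: u0 ∈ [1/30, 1/6)
j=1 picked index 2: u0 ∈ [-11/120, 1/24)
j=2 picked index 4: u0 ∈ [-1/60, 13/60)
j=3 picked index 4: u0 ∈ [-17/120, 11/120)
j=4 picked index 5: u0 ∈ [-1/30, 1/15)
j=5 picked index 6: u0 ∈ [-7/120, 7/40)
j=6 picked index 6: u0 ∈ [-11/60, 1/20)
j=7 picked index 7: u0 ∈ [-3/40, 1/8)
intersection: [1/30, 1/24)

1/30 1/24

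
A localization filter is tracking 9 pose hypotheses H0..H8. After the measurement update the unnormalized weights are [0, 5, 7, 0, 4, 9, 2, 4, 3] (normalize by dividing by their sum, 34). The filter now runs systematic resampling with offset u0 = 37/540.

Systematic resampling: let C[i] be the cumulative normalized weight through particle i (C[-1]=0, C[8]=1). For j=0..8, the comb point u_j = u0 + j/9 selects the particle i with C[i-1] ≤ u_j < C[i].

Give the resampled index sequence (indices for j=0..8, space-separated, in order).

C = [0, 5/34, 6/17, 6/17, 8/17, 25/34, 27/34, 31/34, 1]
j=0: u_0=37/540 ∈ [0, 5/34) → index 1
j=1: u_1=97/540 ∈ [5/34, 6/17) → index 2
j=2: u_2=157/540 ∈ [5/34, 6/17) → index 2
j=3: u_3=217/540 ∈ [6/17, 8/17) → index 4
j=4: u_4=277/540 ∈ [8/17, 25/34) → index 5
j=5: u_5=337/540 ∈ [8/17, 25/34) → index 5
j=6: u_6=397/540 ∈ [8/17, 25/34) → index 5
j=7: u_7=457/540 ∈ [27/34, 31/34) → index 7
j=8: u_8=517/540 ∈ [31/34, 1) → index 8

1 2 2 4 5 5 5 7 8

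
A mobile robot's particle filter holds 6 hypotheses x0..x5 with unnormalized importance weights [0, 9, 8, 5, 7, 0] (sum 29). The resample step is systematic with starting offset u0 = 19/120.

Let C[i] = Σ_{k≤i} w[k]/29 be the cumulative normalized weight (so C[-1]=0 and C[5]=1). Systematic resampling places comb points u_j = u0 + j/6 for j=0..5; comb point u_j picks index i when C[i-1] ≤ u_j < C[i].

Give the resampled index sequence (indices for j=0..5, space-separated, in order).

C = [0, 9/29, 17/29, 22/29, 1, 1]
j=0: u_0=19/120 ∈ [0, 9/29) → index 1
j=1: u_1=13/40 ∈ [9/29, 17/29) → index 2
j=2: u_2=59/120 ∈ [9/29, 17/29) → index 2
j=3: u_3=79/120 ∈ [17/29, 22/29) → index 3
j=4: u_4=33/40 ∈ [22/29, 1) → index 4
j=5: u_5=119/120 ∈ [22/29, 1) → index 4

1 2 2 3 4 4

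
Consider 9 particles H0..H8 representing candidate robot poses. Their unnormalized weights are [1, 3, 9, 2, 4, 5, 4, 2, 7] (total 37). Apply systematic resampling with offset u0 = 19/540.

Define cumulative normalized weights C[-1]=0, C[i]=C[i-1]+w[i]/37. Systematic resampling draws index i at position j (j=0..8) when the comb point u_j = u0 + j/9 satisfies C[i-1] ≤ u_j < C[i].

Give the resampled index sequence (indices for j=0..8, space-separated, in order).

C = [1/37, 4/37, 13/37, 15/37, 19/37, 24/37, 28/37, 30/37, 1]
j=0: u_0=19/540 ∈ [1/37, 4/37) → index 1
j=1: u_1=79/540 ∈ [4/37, 13/37) → index 2
j=2: u_2=139/540 ∈ [4/37, 13/37) → index 2
j=3: u_3=199/540 ∈ [13/37, 15/37) → index 3
j=4: u_4=259/540 ∈ [15/37, 19/37) → index 4
j=5: u_5=319/540 ∈ [19/37, 24/37) → index 5
j=6: u_6=379/540 ∈ [24/37, 28/37) → index 6
j=7: u_7=439/540 ∈ [30/37, 1) → index 8
j=8: u_8=499/540 ∈ [30/37, 1) → index 8

1 2 2 3 4 5 6 8 8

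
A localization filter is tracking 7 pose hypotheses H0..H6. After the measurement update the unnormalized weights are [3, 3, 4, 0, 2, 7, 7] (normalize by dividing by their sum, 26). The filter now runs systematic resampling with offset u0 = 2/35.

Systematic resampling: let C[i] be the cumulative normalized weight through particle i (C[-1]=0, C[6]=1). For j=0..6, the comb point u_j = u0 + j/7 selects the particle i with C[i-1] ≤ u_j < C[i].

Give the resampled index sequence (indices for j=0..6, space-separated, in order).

C = [3/26, 3/13, 5/13, 5/13, 6/13, 19/26, 1]
j=0: u_0=2/35 ∈ [0, 3/26) → index 0
j=1: u_1=1/5 ∈ [3/26, 3/13) → index 1
j=2: u_2=12/35 ∈ [3/13, 5/13) → index 2
j=3: u_3=17/35 ∈ [6/13, 19/26) → index 5
j=4: u_4=22/35 ∈ [6/13, 19/26) → index 5
j=5: u_5=27/35 ∈ [19/26, 1) → index 6
j=6: u_6=32/35 ∈ [19/26, 1) → index 6

0 1 2 5 5 6 6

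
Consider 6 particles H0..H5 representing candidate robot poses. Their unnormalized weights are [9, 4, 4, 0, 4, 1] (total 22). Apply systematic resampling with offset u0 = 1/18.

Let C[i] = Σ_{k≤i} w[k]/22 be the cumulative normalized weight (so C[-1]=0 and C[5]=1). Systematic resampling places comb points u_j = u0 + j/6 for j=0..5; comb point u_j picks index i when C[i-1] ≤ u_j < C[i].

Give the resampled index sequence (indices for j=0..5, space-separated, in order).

0 0 0 1 2 4

C = [9/22, 13/22, 17/22, 17/22, 21/22, 1]
j=0: u_0=1/18 ∈ [0, 9/22) → index 0
j=1: u_1=2/9 ∈ [0, 9/22) → index 0
j=2: u_2=7/18 ∈ [0, 9/22) → index 0
j=3: u_3=5/9 ∈ [9/22, 13/22) → index 1
j=4: u_4=13/18 ∈ [13/22, 17/22) → index 2
j=5: u_5=8/9 ∈ [17/22, 21/22) → index 4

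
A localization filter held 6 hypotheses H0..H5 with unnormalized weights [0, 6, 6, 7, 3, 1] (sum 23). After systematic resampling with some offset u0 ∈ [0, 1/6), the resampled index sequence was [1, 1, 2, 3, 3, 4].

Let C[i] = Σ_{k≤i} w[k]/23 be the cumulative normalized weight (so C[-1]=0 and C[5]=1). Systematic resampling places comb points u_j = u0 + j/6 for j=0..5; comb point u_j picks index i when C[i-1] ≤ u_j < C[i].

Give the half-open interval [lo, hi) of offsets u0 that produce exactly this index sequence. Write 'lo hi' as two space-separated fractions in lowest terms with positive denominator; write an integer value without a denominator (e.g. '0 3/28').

1/46 13/138

C = [0, 6/23, 12/23, 19/23, 22/23, 1]
j=0 picked index 1: u0 ∈ [0, 6/23)
j=1 picked index 1: u0 ∈ [-1/6, 13/138)
j=2 picked index 2: u0 ∈ [-5/69, 13/69)
j=3 picked index 3: u0 ∈ [1/46, 15/46)
j=4 picked index 3: u0 ∈ [-10/69, 11/69)
j=5 picked index 4: u0 ∈ [-1/138, 17/138)
intersection: [1/46, 13/138)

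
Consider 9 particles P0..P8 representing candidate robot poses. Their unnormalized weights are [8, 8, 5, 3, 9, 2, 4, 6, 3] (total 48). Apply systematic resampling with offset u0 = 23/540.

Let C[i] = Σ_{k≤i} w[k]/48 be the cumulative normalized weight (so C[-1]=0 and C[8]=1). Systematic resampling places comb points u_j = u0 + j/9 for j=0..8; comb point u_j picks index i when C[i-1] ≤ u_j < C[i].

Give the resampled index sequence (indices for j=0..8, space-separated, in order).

0 0 1 2 3 4 5 7 7

C = [1/6, 1/3, 7/16, 1/2, 11/16, 35/48, 13/16, 15/16, 1]
j=0: u_0=23/540 ∈ [0, 1/6) → index 0
j=1: u_1=83/540 ∈ [0, 1/6) → index 0
j=2: u_2=143/540 ∈ [1/6, 1/3) → index 1
j=3: u_3=203/540 ∈ [1/3, 7/16) → index 2
j=4: u_4=263/540 ∈ [7/16, 1/2) → index 3
j=5: u_5=323/540 ∈ [1/2, 11/16) → index 4
j=6: u_6=383/540 ∈ [11/16, 35/48) → index 5
j=7: u_7=443/540 ∈ [13/16, 15/16) → index 7
j=8: u_8=503/540 ∈ [13/16, 15/16) → index 7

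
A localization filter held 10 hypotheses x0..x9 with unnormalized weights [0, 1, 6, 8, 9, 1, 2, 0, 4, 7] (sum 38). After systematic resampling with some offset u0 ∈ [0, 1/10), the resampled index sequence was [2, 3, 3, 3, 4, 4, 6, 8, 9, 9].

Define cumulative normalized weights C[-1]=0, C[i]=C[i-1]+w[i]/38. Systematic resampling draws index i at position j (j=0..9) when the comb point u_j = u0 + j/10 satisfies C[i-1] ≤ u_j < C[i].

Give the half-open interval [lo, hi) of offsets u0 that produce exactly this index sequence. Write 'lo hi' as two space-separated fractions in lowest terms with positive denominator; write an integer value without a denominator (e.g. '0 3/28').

C = [0, 1/38, 7/38, 15/38, 12/19, 25/38, 27/38, 27/38, 31/38, 1]
j=0 picked index 2: u0 ∈ [1/38, 7/38)
j=1 picked index 3: u0 ∈ [8/95, 28/95)
j=2 picked index 3: u0 ∈ [-3/190, 37/190)
j=3 picked index 3: u0 ∈ [-11/95, 9/95)
j=4 picked index 4: u0 ∈ [-1/190, 22/95)
j=5 picked index 4: u0 ∈ [-2/19, 5/38)
j=6 picked index 6: u0 ∈ [11/190, 21/190)
j=7 picked index 8: u0 ∈ [1/95, 11/95)
j=8 picked index 9: u0 ∈ [3/190, 1/5)
j=9 picked index 9: u0 ∈ [-8/95, 1/10)
intersection: [8/95, 9/95)

8/95 9/95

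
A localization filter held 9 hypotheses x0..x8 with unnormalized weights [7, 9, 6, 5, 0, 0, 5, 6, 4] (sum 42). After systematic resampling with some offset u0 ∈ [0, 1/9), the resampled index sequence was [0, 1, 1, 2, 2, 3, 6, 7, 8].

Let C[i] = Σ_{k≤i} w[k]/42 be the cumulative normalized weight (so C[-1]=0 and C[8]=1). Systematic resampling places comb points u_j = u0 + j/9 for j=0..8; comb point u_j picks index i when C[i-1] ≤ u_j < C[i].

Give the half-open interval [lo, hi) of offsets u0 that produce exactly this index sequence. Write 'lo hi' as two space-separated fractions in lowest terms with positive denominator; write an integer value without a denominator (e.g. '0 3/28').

C = [1/6, 8/21, 11/21, 9/14, 9/14, 9/14, 16/21, 19/21, 1]
j=0 picked index 0: u0 ∈ [0, 1/6)
j=1 picked index 1: u0 ∈ [1/18, 17/63)
j=2 picked index 1: u0 ∈ [-1/18, 10/63)
j=3 picked index 2: u0 ∈ [1/21, 4/21)
j=4 picked index 2: u0 ∈ [-4/63, 5/63)
j=5 picked index 3: u0 ∈ [-2/63, 11/126)
j=6 picked index 6: u0 ∈ [-1/42, 2/21)
j=7 picked index 7: u0 ∈ [-1/63, 8/63)
j=8 picked index 8: u0 ∈ [1/63, 1/9)
intersection: [1/18, 5/63)

1/18 5/63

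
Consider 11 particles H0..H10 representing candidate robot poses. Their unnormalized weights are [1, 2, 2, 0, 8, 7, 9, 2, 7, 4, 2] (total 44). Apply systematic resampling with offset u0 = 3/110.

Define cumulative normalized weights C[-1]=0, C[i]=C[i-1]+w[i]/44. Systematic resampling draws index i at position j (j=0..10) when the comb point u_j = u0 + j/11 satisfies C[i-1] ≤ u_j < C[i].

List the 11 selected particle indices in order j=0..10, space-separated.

1 4 4 5 5 6 6 7 8 8 9

C = [1/44, 3/44, 5/44, 5/44, 13/44, 5/11, 29/44, 31/44, 19/22, 21/22, 1]
j=0: u_0=3/110 ∈ [1/44, 3/44) → index 1
j=1: u_1=13/110 ∈ [5/44, 13/44) → index 4
j=2: u_2=23/110 ∈ [5/44, 13/44) → index 4
j=3: u_3=3/10 ∈ [13/44, 5/11) → index 5
j=4: u_4=43/110 ∈ [13/44, 5/11) → index 5
j=5: u_5=53/110 ∈ [5/11, 29/44) → index 6
j=6: u_6=63/110 ∈ [5/11, 29/44) → index 6
j=7: u_7=73/110 ∈ [29/44, 31/44) → index 7
j=8: u_8=83/110 ∈ [31/44, 19/22) → index 8
j=9: u_9=93/110 ∈ [31/44, 19/22) → index 8
j=10: u_10=103/110 ∈ [19/22, 21/22) → index 9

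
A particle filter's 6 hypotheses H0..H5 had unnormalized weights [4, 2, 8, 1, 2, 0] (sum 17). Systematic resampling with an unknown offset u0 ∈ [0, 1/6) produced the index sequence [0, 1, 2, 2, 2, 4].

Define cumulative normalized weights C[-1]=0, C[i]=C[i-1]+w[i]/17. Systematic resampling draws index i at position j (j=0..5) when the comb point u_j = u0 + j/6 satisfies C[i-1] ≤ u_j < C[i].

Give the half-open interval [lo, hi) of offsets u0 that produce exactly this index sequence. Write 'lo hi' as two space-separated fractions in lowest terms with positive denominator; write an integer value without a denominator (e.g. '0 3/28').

7/102 8/51

C = [4/17, 6/17, 14/17, 15/17, 1, 1]
j=0 picked index 0: u0 ∈ [0, 4/17)
j=1 picked index 1: u0 ∈ [7/102, 19/102)
j=2 picked index 2: u0 ∈ [1/51, 25/51)
j=3 picked index 2: u0 ∈ [-5/34, 11/34)
j=4 picked index 2: u0 ∈ [-16/51, 8/51)
j=5 picked index 4: u0 ∈ [5/102, 1/6)
intersection: [7/102, 8/51)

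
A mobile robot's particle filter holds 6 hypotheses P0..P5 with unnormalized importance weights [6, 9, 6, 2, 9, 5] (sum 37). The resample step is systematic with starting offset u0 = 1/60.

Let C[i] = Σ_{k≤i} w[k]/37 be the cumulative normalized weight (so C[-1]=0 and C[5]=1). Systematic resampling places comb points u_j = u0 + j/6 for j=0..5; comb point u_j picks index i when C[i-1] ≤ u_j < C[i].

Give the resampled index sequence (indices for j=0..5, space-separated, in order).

0 1 1 2 4 4

C = [6/37, 15/37, 21/37, 23/37, 32/37, 1]
j=0: u_0=1/60 ∈ [0, 6/37) → index 0
j=1: u_1=11/60 ∈ [6/37, 15/37) → index 1
j=2: u_2=7/20 ∈ [6/37, 15/37) → index 1
j=3: u_3=31/60 ∈ [15/37, 21/37) → index 2
j=4: u_4=41/60 ∈ [23/37, 32/37) → index 4
j=5: u_5=17/20 ∈ [23/37, 32/37) → index 4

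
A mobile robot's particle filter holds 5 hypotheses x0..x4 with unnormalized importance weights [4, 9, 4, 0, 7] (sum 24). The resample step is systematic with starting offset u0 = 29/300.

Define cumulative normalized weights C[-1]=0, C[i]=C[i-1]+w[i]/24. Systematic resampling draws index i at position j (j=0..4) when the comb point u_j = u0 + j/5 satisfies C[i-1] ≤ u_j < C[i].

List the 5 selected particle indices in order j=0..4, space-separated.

0 1 1 2 4

C = [1/6, 13/24, 17/24, 17/24, 1]
j=0: u_0=29/300 ∈ [0, 1/6) → index 0
j=1: u_1=89/300 ∈ [1/6, 13/24) → index 1
j=2: u_2=149/300 ∈ [1/6, 13/24) → index 1
j=3: u_3=209/300 ∈ [13/24, 17/24) → index 2
j=4: u_4=269/300 ∈ [17/24, 1) → index 4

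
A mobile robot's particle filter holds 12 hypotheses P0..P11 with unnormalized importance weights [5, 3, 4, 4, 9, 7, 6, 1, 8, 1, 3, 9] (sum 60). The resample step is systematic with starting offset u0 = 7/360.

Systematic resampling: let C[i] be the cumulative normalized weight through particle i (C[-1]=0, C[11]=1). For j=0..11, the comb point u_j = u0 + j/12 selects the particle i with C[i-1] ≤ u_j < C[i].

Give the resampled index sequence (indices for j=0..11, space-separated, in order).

0 1 2 4 4 5 5 6 8 8 11 11

C = [1/12, 2/15, 1/5, 4/15, 5/12, 8/15, 19/30, 13/20, 47/60, 4/5, 17/20, 1]
j=0: u_0=7/360 ∈ [0, 1/12) → index 0
j=1: u_1=37/360 ∈ [1/12, 2/15) → index 1
j=2: u_2=67/360 ∈ [2/15, 1/5) → index 2
j=3: u_3=97/360 ∈ [4/15, 5/12) → index 4
j=4: u_4=127/360 ∈ [4/15, 5/12) → index 4
j=5: u_5=157/360 ∈ [5/12, 8/15) → index 5
j=6: u_6=187/360 ∈ [5/12, 8/15) → index 5
j=7: u_7=217/360 ∈ [8/15, 19/30) → index 6
j=8: u_8=247/360 ∈ [13/20, 47/60) → index 8
j=9: u_9=277/360 ∈ [13/20, 47/60) → index 8
j=10: u_10=307/360 ∈ [17/20, 1) → index 11
j=11: u_11=337/360 ∈ [17/20, 1) → index 11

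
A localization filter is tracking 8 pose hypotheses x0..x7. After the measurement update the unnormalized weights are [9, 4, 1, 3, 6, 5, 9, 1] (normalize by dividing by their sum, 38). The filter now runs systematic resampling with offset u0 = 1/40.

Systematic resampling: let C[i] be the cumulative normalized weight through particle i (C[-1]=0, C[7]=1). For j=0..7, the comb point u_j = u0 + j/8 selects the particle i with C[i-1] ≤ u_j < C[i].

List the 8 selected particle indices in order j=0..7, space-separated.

0 0 1 3 4 5 6 6

C = [9/38, 13/38, 7/19, 17/38, 23/38, 14/19, 37/38, 1]
j=0: u_0=1/40 ∈ [0, 9/38) → index 0
j=1: u_1=3/20 ∈ [0, 9/38) → index 0
j=2: u_2=11/40 ∈ [9/38, 13/38) → index 1
j=3: u_3=2/5 ∈ [7/19, 17/38) → index 3
j=4: u_4=21/40 ∈ [17/38, 23/38) → index 4
j=5: u_5=13/20 ∈ [23/38, 14/19) → index 5
j=6: u_6=31/40 ∈ [14/19, 37/38) → index 6
j=7: u_7=9/10 ∈ [14/19, 37/38) → index 6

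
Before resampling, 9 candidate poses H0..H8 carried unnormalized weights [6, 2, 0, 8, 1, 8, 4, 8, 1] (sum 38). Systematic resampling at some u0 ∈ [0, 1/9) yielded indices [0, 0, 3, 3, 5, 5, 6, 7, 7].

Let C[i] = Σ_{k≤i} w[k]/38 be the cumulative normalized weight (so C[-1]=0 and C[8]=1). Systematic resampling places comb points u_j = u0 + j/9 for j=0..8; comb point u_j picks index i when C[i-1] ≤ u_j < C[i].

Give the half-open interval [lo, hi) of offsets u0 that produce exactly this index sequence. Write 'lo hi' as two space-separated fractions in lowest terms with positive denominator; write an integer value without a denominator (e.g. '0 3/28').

1/342 8/171

C = [3/19, 4/19, 4/19, 8/19, 17/38, 25/38, 29/38, 37/38, 1]
j=0 picked index 0: u0 ∈ [0, 3/19)
j=1 picked index 0: u0 ∈ [-1/9, 8/171)
j=2 picked index 3: u0 ∈ [-2/171, 34/171)
j=3 picked index 3: u0 ∈ [-7/57, 5/57)
j=4 picked index 5: u0 ∈ [1/342, 73/342)
j=5 picked index 5: u0 ∈ [-37/342, 35/342)
j=6 picked index 6: u0 ∈ [-1/114, 11/114)
j=7 picked index 7: u0 ∈ [-5/342, 67/342)
j=8 picked index 7: u0 ∈ [-43/342, 29/342)
intersection: [1/342, 8/171)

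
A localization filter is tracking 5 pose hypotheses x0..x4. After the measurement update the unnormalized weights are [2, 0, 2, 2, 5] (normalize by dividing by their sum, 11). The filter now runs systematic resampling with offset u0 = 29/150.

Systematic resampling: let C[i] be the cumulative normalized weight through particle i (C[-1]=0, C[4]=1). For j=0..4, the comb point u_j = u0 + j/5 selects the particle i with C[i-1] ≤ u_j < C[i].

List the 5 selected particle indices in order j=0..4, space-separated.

2 3 4 4 4

C = [2/11, 2/11, 4/11, 6/11, 1]
j=0: u_0=29/150 ∈ [2/11, 4/11) → index 2
j=1: u_1=59/150 ∈ [4/11, 6/11) → index 3
j=2: u_2=89/150 ∈ [6/11, 1) → index 4
j=3: u_3=119/150 ∈ [6/11, 1) → index 4
j=4: u_4=149/150 ∈ [6/11, 1) → index 4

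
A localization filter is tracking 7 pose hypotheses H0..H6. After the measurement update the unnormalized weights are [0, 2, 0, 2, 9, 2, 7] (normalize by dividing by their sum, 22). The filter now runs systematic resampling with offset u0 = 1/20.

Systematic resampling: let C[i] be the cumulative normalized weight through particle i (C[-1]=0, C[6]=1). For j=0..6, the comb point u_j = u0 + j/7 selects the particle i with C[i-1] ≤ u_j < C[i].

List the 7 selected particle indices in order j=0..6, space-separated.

C = [0, 1/11, 1/11, 2/11, 13/22, 15/22, 1]
j=0: u_0=1/20 ∈ [0, 1/11) → index 1
j=1: u_1=27/140 ∈ [2/11, 13/22) → index 4
j=2: u_2=47/140 ∈ [2/11, 13/22) → index 4
j=3: u_3=67/140 ∈ [2/11, 13/22) → index 4
j=4: u_4=87/140 ∈ [13/22, 15/22) → index 5
j=5: u_5=107/140 ∈ [15/22, 1) → index 6
j=6: u_6=127/140 ∈ [15/22, 1) → index 6

1 4 4 4 5 6 6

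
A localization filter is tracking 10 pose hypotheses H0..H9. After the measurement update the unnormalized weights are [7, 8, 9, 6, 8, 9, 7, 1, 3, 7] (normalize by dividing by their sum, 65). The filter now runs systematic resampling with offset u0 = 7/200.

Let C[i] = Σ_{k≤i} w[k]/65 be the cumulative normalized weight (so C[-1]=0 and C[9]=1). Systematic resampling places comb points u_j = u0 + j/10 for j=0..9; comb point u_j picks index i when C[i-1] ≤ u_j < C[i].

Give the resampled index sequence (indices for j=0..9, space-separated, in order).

C = [7/65, 3/13, 24/65, 6/13, 38/65, 47/65, 54/65, 11/13, 58/65, 1]
j=0: u_0=7/200 ∈ [0, 7/65) → index 0
j=1: u_1=27/200 ∈ [7/65, 3/13) → index 1
j=2: u_2=47/200 ∈ [3/13, 24/65) → index 2
j=3: u_3=67/200 ∈ [3/13, 24/65) → index 2
j=4: u_4=87/200 ∈ [24/65, 6/13) → index 3
j=5: u_5=107/200 ∈ [6/13, 38/65) → index 4
j=6: u_6=127/200 ∈ [38/65, 47/65) → index 5
j=7: u_7=147/200 ∈ [47/65, 54/65) → index 6
j=8: u_8=167/200 ∈ [54/65, 11/13) → index 7
j=9: u_9=187/200 ∈ [58/65, 1) → index 9

0 1 2 2 3 4 5 6 7 9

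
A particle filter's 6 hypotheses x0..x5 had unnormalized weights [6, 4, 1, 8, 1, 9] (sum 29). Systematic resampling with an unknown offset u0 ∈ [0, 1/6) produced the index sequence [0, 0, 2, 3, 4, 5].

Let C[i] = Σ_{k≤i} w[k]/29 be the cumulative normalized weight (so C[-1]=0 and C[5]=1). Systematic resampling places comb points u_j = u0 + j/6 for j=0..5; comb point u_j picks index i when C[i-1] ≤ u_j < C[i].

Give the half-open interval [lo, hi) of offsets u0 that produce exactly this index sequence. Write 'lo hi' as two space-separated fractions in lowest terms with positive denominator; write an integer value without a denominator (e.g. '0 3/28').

C = [6/29, 10/29, 11/29, 19/29, 20/29, 1]
j=0 picked index 0: u0 ∈ [0, 6/29)
j=1 picked index 0: u0 ∈ [-1/6, 7/174)
j=2 picked index 2: u0 ∈ [1/87, 4/87)
j=3 picked index 3: u0 ∈ [-7/58, 9/58)
j=4 picked index 4: u0 ∈ [-1/87, 2/87)
j=5 picked index 5: u0 ∈ [-25/174, 1/6)
intersection: [1/87, 2/87)

1/87 2/87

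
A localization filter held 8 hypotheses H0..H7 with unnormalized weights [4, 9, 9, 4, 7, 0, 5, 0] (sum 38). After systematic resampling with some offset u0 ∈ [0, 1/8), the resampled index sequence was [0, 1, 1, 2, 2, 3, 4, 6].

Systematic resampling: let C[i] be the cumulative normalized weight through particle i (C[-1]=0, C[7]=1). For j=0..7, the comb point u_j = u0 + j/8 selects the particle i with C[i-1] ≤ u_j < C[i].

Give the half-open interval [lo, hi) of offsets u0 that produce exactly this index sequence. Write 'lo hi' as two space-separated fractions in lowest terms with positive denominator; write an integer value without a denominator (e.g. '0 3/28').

C = [2/19, 13/38, 11/19, 13/19, 33/38, 33/38, 1, 1]
j=0 picked index 0: u0 ∈ [0, 2/19)
j=1 picked index 1: u0 ∈ [-3/152, 33/152)
j=2 picked index 1: u0 ∈ [-11/76, 7/76)
j=3 picked index 2: u0 ∈ [-5/152, 31/152)
j=4 picked index 2: u0 ∈ [-3/19, 3/38)
j=5 picked index 3: u0 ∈ [-7/152, 9/152)
j=6 picked index 4: u0 ∈ [-5/76, 9/76)
j=7 picked index 6: u0 ∈ [-1/152, 1/8)
intersection: [0, 9/152)

0 9/152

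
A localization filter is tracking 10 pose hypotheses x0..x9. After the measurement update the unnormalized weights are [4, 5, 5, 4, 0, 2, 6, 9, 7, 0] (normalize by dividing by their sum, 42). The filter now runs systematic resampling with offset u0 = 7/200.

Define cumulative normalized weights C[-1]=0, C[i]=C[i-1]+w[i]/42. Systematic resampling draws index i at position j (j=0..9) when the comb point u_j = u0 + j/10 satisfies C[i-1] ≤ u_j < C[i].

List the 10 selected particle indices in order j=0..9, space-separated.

C = [2/21, 3/14, 1/3, 3/7, 3/7, 10/21, 13/21, 5/6, 1, 1]
j=0: u_0=7/200 ∈ [0, 2/21) → index 0
j=1: u_1=27/200 ∈ [2/21, 3/14) → index 1
j=2: u_2=47/200 ∈ [3/14, 1/3) → index 2
j=3: u_3=67/200 ∈ [1/3, 3/7) → index 3
j=4: u_4=87/200 ∈ [3/7, 10/21) → index 5
j=5: u_5=107/200 ∈ [10/21, 13/21) → index 6
j=6: u_6=127/200 ∈ [13/21, 5/6) → index 7
j=7: u_7=147/200 ∈ [13/21, 5/6) → index 7
j=8: u_8=167/200 ∈ [5/6, 1) → index 8
j=9: u_9=187/200 ∈ [5/6, 1) → index 8

0 1 2 3 5 6 7 7 8 8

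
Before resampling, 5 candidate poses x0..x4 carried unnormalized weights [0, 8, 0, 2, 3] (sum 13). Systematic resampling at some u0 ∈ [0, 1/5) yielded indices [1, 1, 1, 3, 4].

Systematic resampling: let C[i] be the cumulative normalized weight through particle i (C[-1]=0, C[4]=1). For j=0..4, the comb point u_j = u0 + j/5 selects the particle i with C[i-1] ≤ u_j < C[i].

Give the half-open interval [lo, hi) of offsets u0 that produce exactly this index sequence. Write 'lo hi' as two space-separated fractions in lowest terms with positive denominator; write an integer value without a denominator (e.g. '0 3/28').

1/65 11/65

C = [0, 8/13, 8/13, 10/13, 1]
j=0 picked index 1: u0 ∈ [0, 8/13)
j=1 picked index 1: u0 ∈ [-1/5, 27/65)
j=2 picked index 1: u0 ∈ [-2/5, 14/65)
j=3 picked index 3: u0 ∈ [1/65, 11/65)
j=4 picked index 4: u0 ∈ [-2/65, 1/5)
intersection: [1/65, 11/65)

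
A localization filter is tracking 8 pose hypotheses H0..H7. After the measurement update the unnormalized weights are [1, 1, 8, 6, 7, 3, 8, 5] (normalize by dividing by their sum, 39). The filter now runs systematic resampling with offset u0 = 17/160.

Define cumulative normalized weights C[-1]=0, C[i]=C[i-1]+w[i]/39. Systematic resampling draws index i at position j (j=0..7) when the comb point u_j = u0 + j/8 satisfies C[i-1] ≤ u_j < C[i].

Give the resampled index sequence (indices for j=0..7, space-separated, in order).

2 2 3 4 5 6 6 7

C = [1/39, 2/39, 10/39, 16/39, 23/39, 2/3, 34/39, 1]
j=0: u_0=17/160 ∈ [2/39, 10/39) → index 2
j=1: u_1=37/160 ∈ [2/39, 10/39) → index 2
j=2: u_2=57/160 ∈ [10/39, 16/39) → index 3
j=3: u_3=77/160 ∈ [16/39, 23/39) → index 4
j=4: u_4=97/160 ∈ [23/39, 2/3) → index 5
j=5: u_5=117/160 ∈ [2/3, 34/39) → index 6
j=6: u_6=137/160 ∈ [2/3, 34/39) → index 6
j=7: u_7=157/160 ∈ [34/39, 1) → index 7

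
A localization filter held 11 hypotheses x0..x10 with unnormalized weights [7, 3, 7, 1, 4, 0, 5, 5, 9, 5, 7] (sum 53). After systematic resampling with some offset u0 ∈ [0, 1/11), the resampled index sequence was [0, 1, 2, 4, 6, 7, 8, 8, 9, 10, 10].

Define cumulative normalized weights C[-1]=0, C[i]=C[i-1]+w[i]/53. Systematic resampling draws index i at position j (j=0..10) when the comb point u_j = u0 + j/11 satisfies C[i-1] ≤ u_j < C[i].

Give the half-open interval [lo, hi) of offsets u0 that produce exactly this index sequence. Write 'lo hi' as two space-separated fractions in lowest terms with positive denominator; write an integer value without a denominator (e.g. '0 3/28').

C = [7/53, 10/53, 17/53, 18/53, 22/53, 22/53, 27/53, 32/53, 41/53, 46/53, 1]
j=0 picked index 0: u0 ∈ [0, 7/53)
j=1 picked index 1: u0 ∈ [24/583, 57/583)
j=2 picked index 2: u0 ∈ [4/583, 81/583)
j=3 picked index 4: u0 ∈ [39/583, 83/583)
j=4 picked index 6: u0 ∈ [30/583, 85/583)
j=5 picked index 7: u0 ∈ [32/583, 87/583)
j=6 picked index 8: u0 ∈ [34/583, 133/583)
j=7 picked index 8: u0 ∈ [-19/583, 80/583)
j=8 picked index 9: u0 ∈ [27/583, 82/583)
j=9 picked index 10: u0 ∈ [29/583, 2/11)
j=10 picked index 10: u0 ∈ [-24/583, 1/11)
intersection: [39/583, 1/11)

39/583 1/11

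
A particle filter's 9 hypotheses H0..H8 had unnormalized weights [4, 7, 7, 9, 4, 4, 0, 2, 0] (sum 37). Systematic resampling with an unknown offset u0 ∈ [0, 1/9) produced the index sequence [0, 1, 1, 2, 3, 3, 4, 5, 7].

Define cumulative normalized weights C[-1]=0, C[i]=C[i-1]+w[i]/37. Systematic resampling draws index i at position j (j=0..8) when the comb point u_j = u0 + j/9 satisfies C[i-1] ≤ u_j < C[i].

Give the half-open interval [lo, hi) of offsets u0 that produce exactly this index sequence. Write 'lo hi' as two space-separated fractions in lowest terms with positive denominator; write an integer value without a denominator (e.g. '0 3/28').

C = [4/37, 11/37, 18/37, 27/37, 31/37, 35/37, 35/37, 1, 1]
j=0 picked index 0: u0 ∈ [0, 4/37)
j=1 picked index 1: u0 ∈ [-1/333, 62/333)
j=2 picked index 1: u0 ∈ [-38/333, 25/333)
j=3 picked index 2: u0 ∈ [-4/111, 17/111)
j=4 picked index 3: u0 ∈ [14/333, 95/333)
j=5 picked index 3: u0 ∈ [-23/333, 58/333)
j=6 picked index 4: u0 ∈ [7/111, 19/111)
j=7 picked index 5: u0 ∈ [20/333, 56/333)
j=8 picked index 7: u0 ∈ [19/333, 1/9)
intersection: [7/111, 25/333)

7/111 25/333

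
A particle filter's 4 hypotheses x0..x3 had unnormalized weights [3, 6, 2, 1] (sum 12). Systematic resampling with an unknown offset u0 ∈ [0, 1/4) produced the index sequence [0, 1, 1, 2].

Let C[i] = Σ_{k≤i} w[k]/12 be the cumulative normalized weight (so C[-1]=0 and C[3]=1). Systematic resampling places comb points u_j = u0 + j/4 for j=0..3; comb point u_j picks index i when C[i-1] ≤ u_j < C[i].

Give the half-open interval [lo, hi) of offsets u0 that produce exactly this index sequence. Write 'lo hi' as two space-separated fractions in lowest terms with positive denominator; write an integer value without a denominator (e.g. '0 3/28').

C = [1/4, 3/4, 11/12, 1]
j=0 picked index 0: u0 ∈ [0, 1/4)
j=1 picked index 1: u0 ∈ [0, 1/2)
j=2 picked index 1: u0 ∈ [-1/4, 1/4)
j=3 picked index 2: u0 ∈ [0, 1/6)
intersection: [0, 1/6)

0 1/6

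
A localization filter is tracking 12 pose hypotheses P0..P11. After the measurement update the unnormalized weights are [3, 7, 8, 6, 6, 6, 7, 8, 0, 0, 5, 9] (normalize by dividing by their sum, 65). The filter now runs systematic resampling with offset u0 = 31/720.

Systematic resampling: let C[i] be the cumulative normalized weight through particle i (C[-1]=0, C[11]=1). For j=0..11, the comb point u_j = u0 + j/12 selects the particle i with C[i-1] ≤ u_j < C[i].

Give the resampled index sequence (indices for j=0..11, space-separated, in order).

0 1 2 3 4 4 5 6 7 10 11 11

C = [3/65, 2/13, 18/65, 24/65, 6/13, 36/65, 43/65, 51/65, 51/65, 51/65, 56/65, 1]
j=0: u_0=31/720 ∈ [0, 3/65) → index 0
j=1: u_1=91/720 ∈ [3/65, 2/13) → index 1
j=2: u_2=151/720 ∈ [2/13, 18/65) → index 2
j=3: u_3=211/720 ∈ [18/65, 24/65) → index 3
j=4: u_4=271/720 ∈ [24/65, 6/13) → index 4
j=5: u_5=331/720 ∈ [24/65, 6/13) → index 4
j=6: u_6=391/720 ∈ [6/13, 36/65) → index 5
j=7: u_7=451/720 ∈ [36/65, 43/65) → index 6
j=8: u_8=511/720 ∈ [43/65, 51/65) → index 7
j=9: u_9=571/720 ∈ [51/65, 56/65) → index 10
j=10: u_10=631/720 ∈ [56/65, 1) → index 11
j=11: u_11=691/720 ∈ [56/65, 1) → index 11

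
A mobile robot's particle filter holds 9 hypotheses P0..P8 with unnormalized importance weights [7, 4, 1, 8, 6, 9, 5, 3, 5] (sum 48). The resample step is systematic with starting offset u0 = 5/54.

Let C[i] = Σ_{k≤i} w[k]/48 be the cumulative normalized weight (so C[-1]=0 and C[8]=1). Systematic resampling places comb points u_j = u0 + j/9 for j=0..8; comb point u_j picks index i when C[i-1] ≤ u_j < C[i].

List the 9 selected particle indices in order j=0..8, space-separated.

C = [7/48, 11/48, 1/4, 5/12, 13/24, 35/48, 5/6, 43/48, 1]
j=0: u_0=5/54 ∈ [0, 7/48) → index 0
j=1: u_1=11/54 ∈ [7/48, 11/48) → index 1
j=2: u_2=17/54 ∈ [1/4, 5/12) → index 3
j=3: u_3=23/54 ∈ [5/12, 13/24) → index 4
j=4: u_4=29/54 ∈ [5/12, 13/24) → index 4
j=5: u_5=35/54 ∈ [13/24, 35/48) → index 5
j=6: u_6=41/54 ∈ [35/48, 5/6) → index 6
j=7: u_7=47/54 ∈ [5/6, 43/48) → index 7
j=8: u_8=53/54 ∈ [43/48, 1) → index 8

0 1 3 4 4 5 6 7 8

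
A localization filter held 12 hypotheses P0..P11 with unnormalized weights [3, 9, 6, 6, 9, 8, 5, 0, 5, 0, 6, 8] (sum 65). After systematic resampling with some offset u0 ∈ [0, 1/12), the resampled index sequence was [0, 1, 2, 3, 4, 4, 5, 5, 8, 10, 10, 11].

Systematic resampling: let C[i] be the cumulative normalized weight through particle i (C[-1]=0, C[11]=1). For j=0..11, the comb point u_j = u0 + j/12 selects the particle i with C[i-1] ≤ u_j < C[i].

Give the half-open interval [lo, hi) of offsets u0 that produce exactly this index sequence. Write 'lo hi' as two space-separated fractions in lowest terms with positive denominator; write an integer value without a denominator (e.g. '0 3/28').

C = [3/65, 12/65, 18/65, 24/65, 33/65, 41/65, 46/65, 46/65, 51/65, 51/65, 57/65, 1]
j=0 picked index 0: u0 ∈ [0, 3/65)
j=1 picked index 1: u0 ∈ [-29/780, 79/780)
j=2 picked index 2: u0 ∈ [7/390, 43/390)
j=3 picked index 3: u0 ∈ [7/260, 31/260)
j=4 picked index 4: u0 ∈ [7/195, 34/195)
j=5 picked index 4: u0 ∈ [-37/780, 71/780)
j=6 picked index 5: u0 ∈ [1/130, 17/130)
j=7 picked index 5: u0 ∈ [-59/780, 37/780)
j=8 picked index 8: u0 ∈ [8/195, 23/195)
j=9 picked index 10: u0 ∈ [9/260, 33/260)
j=10 picked index 10: u0 ∈ [-19/390, 17/390)
j=11 picked index 11: u0 ∈ [-31/780, 1/12)
intersection: [8/195, 17/390)

8/195 17/390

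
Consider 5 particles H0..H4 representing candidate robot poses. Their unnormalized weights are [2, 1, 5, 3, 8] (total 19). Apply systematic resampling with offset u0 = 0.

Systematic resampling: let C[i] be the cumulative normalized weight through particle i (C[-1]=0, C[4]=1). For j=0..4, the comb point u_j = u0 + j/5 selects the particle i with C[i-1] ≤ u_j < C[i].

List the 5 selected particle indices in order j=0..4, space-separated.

0 2 2 4 4

C = [2/19, 3/19, 8/19, 11/19, 1]
j=0: u_0=0 ∈ [0, 2/19) → index 0
j=1: u_1=1/5 ∈ [3/19, 8/19) → index 2
j=2: u_2=2/5 ∈ [3/19, 8/19) → index 2
j=3: u_3=3/5 ∈ [11/19, 1) → index 4
j=4: u_4=4/5 ∈ [11/19, 1) → index 4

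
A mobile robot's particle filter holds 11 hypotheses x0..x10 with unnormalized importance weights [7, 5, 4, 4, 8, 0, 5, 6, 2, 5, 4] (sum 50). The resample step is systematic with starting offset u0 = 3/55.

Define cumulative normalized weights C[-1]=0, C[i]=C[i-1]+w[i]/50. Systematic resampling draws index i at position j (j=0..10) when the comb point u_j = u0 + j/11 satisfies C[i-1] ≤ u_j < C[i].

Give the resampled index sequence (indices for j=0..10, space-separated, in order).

0 1 1 3 4 4 6 7 8 9 10

C = [7/50, 6/25, 8/25, 2/5, 14/25, 14/25, 33/50, 39/50, 41/50, 23/25, 1]
j=0: u_0=3/55 ∈ [0, 7/50) → index 0
j=1: u_1=8/55 ∈ [7/50, 6/25) → index 1
j=2: u_2=13/55 ∈ [7/50, 6/25) → index 1
j=3: u_3=18/55 ∈ [8/25, 2/5) → index 3
j=4: u_4=23/55 ∈ [2/5, 14/25) → index 4
j=5: u_5=28/55 ∈ [2/5, 14/25) → index 4
j=6: u_6=3/5 ∈ [14/25, 33/50) → index 6
j=7: u_7=38/55 ∈ [33/50, 39/50) → index 7
j=8: u_8=43/55 ∈ [39/50, 41/50) → index 8
j=9: u_9=48/55 ∈ [41/50, 23/25) → index 9
j=10: u_10=53/55 ∈ [23/25, 1) → index 10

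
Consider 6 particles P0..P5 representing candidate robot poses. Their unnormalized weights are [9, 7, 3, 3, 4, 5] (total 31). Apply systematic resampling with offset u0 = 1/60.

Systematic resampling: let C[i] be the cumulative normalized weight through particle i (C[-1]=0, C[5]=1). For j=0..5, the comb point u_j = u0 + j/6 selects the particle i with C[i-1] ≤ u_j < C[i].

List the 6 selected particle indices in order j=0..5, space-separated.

0 0 1 2 3 5

C = [9/31, 16/31, 19/31, 22/31, 26/31, 1]
j=0: u_0=1/60 ∈ [0, 9/31) → index 0
j=1: u_1=11/60 ∈ [0, 9/31) → index 0
j=2: u_2=7/20 ∈ [9/31, 16/31) → index 1
j=3: u_3=31/60 ∈ [16/31, 19/31) → index 2
j=4: u_4=41/60 ∈ [19/31, 22/31) → index 3
j=5: u_5=17/20 ∈ [26/31, 1) → index 5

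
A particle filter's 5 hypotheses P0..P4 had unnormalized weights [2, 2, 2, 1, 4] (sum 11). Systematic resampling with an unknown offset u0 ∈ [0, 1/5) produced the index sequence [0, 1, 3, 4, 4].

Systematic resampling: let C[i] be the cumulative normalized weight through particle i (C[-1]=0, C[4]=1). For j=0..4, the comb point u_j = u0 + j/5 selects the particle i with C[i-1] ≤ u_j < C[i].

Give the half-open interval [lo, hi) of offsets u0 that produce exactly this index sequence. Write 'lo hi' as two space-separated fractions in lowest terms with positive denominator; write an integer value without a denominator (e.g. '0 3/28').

8/55 9/55

C = [2/11, 4/11, 6/11, 7/11, 1]
j=0 picked index 0: u0 ∈ [0, 2/11)
j=1 picked index 1: u0 ∈ [-1/55, 9/55)
j=2 picked index 3: u0 ∈ [8/55, 13/55)
j=3 picked index 4: u0 ∈ [2/55, 2/5)
j=4 picked index 4: u0 ∈ [-9/55, 1/5)
intersection: [8/55, 9/55)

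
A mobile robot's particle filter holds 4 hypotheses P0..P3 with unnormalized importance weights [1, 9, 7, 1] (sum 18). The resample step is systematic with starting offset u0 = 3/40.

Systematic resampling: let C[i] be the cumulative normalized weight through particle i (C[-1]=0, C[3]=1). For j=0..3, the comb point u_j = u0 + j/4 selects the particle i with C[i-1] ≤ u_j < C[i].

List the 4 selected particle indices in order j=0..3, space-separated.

C = [1/18, 5/9, 17/18, 1]
j=0: u_0=3/40 ∈ [1/18, 5/9) → index 1
j=1: u_1=13/40 ∈ [1/18, 5/9) → index 1
j=2: u_2=23/40 ∈ [5/9, 17/18) → index 2
j=3: u_3=33/40 ∈ [5/9, 17/18) → index 2

1 1 2 2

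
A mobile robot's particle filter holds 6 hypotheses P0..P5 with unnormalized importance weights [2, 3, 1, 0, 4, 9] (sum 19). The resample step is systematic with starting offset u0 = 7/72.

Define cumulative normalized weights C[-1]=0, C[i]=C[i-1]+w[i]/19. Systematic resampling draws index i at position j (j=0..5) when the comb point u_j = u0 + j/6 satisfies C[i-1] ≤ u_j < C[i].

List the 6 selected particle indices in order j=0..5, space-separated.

0 2 4 5 5 5

C = [2/19, 5/19, 6/19, 6/19, 10/19, 1]
j=0: u_0=7/72 ∈ [0, 2/19) → index 0
j=1: u_1=19/72 ∈ [5/19, 6/19) → index 2
j=2: u_2=31/72 ∈ [6/19, 10/19) → index 4
j=3: u_3=43/72 ∈ [10/19, 1) → index 5
j=4: u_4=55/72 ∈ [10/19, 1) → index 5
j=5: u_5=67/72 ∈ [10/19, 1) → index 5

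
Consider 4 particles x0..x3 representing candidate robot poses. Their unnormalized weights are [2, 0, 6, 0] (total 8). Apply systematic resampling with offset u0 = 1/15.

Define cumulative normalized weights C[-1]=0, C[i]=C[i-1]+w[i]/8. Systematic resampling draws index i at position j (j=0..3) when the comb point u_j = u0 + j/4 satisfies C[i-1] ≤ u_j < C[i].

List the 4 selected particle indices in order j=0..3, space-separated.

0 2 2 2

C = [1/4, 1/4, 1, 1]
j=0: u_0=1/15 ∈ [0, 1/4) → index 0
j=1: u_1=19/60 ∈ [1/4, 1) → index 2
j=2: u_2=17/30 ∈ [1/4, 1) → index 2
j=3: u_3=49/60 ∈ [1/4, 1) → index 2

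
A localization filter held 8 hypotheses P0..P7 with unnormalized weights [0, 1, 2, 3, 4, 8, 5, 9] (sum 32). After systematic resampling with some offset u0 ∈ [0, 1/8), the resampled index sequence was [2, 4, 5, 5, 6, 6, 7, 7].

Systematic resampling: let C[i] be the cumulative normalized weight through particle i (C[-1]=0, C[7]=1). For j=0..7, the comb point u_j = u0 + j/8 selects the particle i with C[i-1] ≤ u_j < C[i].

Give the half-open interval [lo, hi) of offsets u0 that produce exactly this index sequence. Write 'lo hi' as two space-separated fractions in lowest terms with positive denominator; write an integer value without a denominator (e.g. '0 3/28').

C = [0, 1/32, 3/32, 3/16, 5/16, 9/16, 23/32, 1]
j=0 picked index 2: u0 ∈ [1/32, 3/32)
j=1 picked index 4: u0 ∈ [1/16, 3/16)
j=2 picked index 5: u0 ∈ [1/16, 5/16)
j=3 picked index 5: u0 ∈ [-1/16, 3/16)
j=4 picked index 6: u0 ∈ [1/16, 7/32)
j=5 picked index 6: u0 ∈ [-1/16, 3/32)
j=6 picked index 7: u0 ∈ [-1/32, 1/4)
j=7 picked index 7: u0 ∈ [-5/32, 1/8)
intersection: [1/16, 3/32)

1/16 3/32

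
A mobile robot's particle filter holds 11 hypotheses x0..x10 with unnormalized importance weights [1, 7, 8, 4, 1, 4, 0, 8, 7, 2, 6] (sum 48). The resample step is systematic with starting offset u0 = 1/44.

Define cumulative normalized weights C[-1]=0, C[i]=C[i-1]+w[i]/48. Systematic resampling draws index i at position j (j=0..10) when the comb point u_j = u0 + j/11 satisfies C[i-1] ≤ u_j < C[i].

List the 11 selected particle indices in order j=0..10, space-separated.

C = [1/48, 1/6, 1/3, 5/12, 7/16, 25/48, 25/48, 11/16, 5/6, 7/8, 1]
j=0: u_0=1/44 ∈ [1/48, 1/6) → index 1
j=1: u_1=5/44 ∈ [1/48, 1/6) → index 1
j=2: u_2=9/44 ∈ [1/6, 1/3) → index 2
j=3: u_3=13/44 ∈ [1/6, 1/3) → index 2
j=4: u_4=17/44 ∈ [1/3, 5/12) → index 3
j=5: u_5=21/44 ∈ [7/16, 25/48) → index 5
j=6: u_6=25/44 ∈ [25/48, 11/16) → index 7
j=7: u_7=29/44 ∈ [25/48, 11/16) → index 7
j=8: u_8=3/4 ∈ [11/16, 5/6) → index 8
j=9: u_9=37/44 ∈ [5/6, 7/8) → index 9
j=10: u_10=41/44 ∈ [7/8, 1) → index 10

1 1 2 2 3 5 7 7 8 9 10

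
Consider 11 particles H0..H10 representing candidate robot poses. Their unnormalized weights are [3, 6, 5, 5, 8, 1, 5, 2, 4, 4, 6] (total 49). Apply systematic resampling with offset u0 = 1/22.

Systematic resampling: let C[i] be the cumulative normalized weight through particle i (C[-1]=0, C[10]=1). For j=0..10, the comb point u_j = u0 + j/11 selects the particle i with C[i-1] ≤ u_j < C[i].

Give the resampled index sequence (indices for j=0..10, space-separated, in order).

C = [3/49, 9/49, 2/7, 19/49, 27/49, 4/7, 33/49, 5/7, 39/49, 43/49, 1]
j=0: u_0=1/22 ∈ [0, 3/49) → index 0
j=1: u_1=3/22 ∈ [3/49, 9/49) → index 1
j=2: u_2=5/22 ∈ [9/49, 2/7) → index 2
j=3: u_3=7/22 ∈ [2/7, 19/49) → index 3
j=4: u_4=9/22 ∈ [19/49, 27/49) → index 4
j=5: u_5=1/2 ∈ [19/49, 27/49) → index 4
j=6: u_6=13/22 ∈ [4/7, 33/49) → index 6
j=7: u_7=15/22 ∈ [33/49, 5/7) → index 7
j=8: u_8=17/22 ∈ [5/7, 39/49) → index 8
j=9: u_9=19/22 ∈ [39/49, 43/49) → index 9
j=10: u_10=21/22 ∈ [43/49, 1) → index 10

0 1 2 3 4 4 6 7 8 9 10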